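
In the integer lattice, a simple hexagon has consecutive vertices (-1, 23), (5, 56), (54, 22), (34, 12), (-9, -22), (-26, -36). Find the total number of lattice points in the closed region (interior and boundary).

2363

Using the shoelace formula, 2A = |((-1)·56 − 5·23) + (5·22 − 54·56) + (54·12 − 34·22) + (34·(-22) − (-9)·12) + ((-9)·(-36) − (-26)·(-22)) + ((-26)·23 − (-1)·(-36))| = 4707, so the area is 4707/2.
Along each edge there are gcd(|Δx|,|Δy|)+1 lattice points, so counting each shared vertex once the boundary has gcd(6,33) + gcd(49,34) + gcd(20,10) + gcd(43,34) + gcd(17,14) + gcd(25,59) = 3+1+10+1+1+1 = 17.
Pick's theorem gives I = A − B/2 + 1 = 4707/2 − 17/2 + 1 = 2346, so the closed region contains I + B = 2346 + 17 = 2363 lattice points.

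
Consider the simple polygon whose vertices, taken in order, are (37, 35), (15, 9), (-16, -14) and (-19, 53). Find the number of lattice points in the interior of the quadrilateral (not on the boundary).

Using the shoelace formula, 2A = |[37·9 − 15·35] + [15·(-14) − (-16)·9] + [(-16)·53 − (-19)·(-14)] + [(-19)·35 − 37·53]| = 3998, so the area is 1999.
The number of boundary lattice points is Σ gcd(|Δx|,|Δy|) = gcd(22,26) + gcd(31,23) + gcd(3,67) + gcd(56,18) = 2+1+1+2 = 6.
By Pick's theorem A = I + B/2 − 1, so I = 1999 − 6/2 + 1 = 1997.

1997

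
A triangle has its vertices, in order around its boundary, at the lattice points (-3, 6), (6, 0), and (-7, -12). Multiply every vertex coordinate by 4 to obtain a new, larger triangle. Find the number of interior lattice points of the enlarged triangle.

1477

The shoelace formula gives twice the area as |((-3)·0 − 6·6) + (6·(-12) − (-7)·0) + ((-7)·6 − (-3)·(-12))| = 186, so the area is 93.
Summing gcd(|Δx|,|Δy|) over the edges gives the boundary count: gcd(9,6) + gcd(13,12) + gcd(4,18) = 3+1+2 = 6.
Scaling by 4 multiplies the area by 4² = 16 (so the new area is 1488) and multiplies the boundary lattice-point count by 4, giving 24.
By Pick's theorem, the interior count of the dilated polygon is 1488 − 24/2 + 1 = 1477.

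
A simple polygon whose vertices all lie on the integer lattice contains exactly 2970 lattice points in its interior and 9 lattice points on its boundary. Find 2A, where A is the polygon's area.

5947

Pick's theorem states A = I + B/2 − 1, so A = 2970 + 9/2 − 1 = 5947/2.
Hence 2A = 5947.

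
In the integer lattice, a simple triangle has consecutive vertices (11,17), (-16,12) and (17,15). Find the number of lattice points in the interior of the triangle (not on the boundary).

40

Using the shoelace formula, 2A = |(11·12 − (-16)·17) + ((-16)·15 − 17·12) + (17·17 − 11·15)| = 84, so the area is 42.
Along each edge there are gcd(|Δx|,|Δy|)+1 lattice points, so counting each shared vertex once the boundary has gcd(27,5) + gcd(33,3) + gcd(6,2) = 1+3+2 = 6.
Pick's theorem gives I = A − B/2 + 1 = 42 − 6/2 + 1 = 40.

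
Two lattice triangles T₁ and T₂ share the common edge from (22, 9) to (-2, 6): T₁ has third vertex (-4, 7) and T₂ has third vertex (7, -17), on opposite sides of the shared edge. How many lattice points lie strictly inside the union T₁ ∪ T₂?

The union is the simple quadrilateral with vertices (22, 9), (-4, 7), (-2, 6), (7, -17) in order.
By the shoelace formula, twice the signed area is |[22·7 − (-4)·9] + [(-4)·6 − (-2)·7] + [(-2)·(-17) − 7·6] + [7·9 − 22·(-17)]| = 609, so the area is 609/2.
The number of boundary lattice points is Σ gcd(|Δx|,|Δy|) = gcd(26,2) + gcd(2,1) + gcd(9,23) + gcd(15,26) = 2+1+1+1 = 5.
By Pick's theorem I = A − B/2 + 1 = 609/2 − 5/2 + 1 = 303.

303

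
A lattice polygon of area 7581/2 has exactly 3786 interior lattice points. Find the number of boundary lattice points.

Pick's theorem gives A = I + B/2 − 1, so B = 2(A − I + 1) = 2(7581/2 − 3786 + 1) = 11.

11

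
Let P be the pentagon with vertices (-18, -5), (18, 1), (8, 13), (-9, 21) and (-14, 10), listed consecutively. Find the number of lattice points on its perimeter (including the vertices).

Summing gcd(|Δx|,|Δy|) over the edges gives the boundary count: gcd(36,6) + gcd(10,12) + gcd(17,8) + gcd(5,11) + gcd(4,15) = 6+2+1+1+1 = 11.

11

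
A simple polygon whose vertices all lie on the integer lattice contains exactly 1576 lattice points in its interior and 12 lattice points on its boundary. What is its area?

Pick's theorem states A = I + B/2 − 1, so A = 1576 + 12/2 − 1 = 1581.

1581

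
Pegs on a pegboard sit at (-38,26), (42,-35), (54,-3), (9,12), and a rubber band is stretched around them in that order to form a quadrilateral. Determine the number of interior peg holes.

1674

By the shoelace formula, twice the signed area is |[(-38)·(-35) − 42·26] + [42·(-3) − 54·(-35)] + [54·12 − 9·(-3)] + [9·26 − (-38)·12]| = 3367, so the area is 1683.5.
Summing gcd(|Δx|,|Δy|) over the edges gives the boundary count: gcd(80,61) + gcd(12,32) + gcd(45,15) + gcd(47,14) = 1+4+15+1 = 21.
By Pick's theorem A = I + B/2 − 1, so I = 1683.5 − 21/2 + 1 = 1674.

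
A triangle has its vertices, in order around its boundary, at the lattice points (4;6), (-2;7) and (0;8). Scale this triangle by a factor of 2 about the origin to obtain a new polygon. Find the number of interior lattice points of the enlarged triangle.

13

Using the shoelace formula, 2A = |[4·7 − (-2)·6] + [(-2)·8 − 0·7] + [0·6 − 4·8]| = 8, so the area is 4.
Summing gcd(|Δx|,|Δy|) over the edges gives the boundary count: gcd(6,1) + gcd(2,1) + gcd(4,2) = 1+1+2 = 4.
Scaling by 2 multiplies the area by 2² = 4 (so the new area is 16) and multiplies the boundary lattice-point count by 2, giving 8.
By Pick's theorem, the interior count of the dilated polygon is 16 − 8/2 + 1 = 13.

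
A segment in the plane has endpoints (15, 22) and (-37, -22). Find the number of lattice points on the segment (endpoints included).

The number of lattice points on a segment between lattice points is gcd(|Δx|,|Δy|) + 1 = gcd(52,44) + 1 = 4 + 1 = 5.

5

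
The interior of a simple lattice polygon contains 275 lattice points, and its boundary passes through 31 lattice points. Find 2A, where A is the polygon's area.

579

Pick's theorem states A = I + B/2 − 1, so A = 275 + 31/2 − 1 = 579/2.
Hence 2A = 579.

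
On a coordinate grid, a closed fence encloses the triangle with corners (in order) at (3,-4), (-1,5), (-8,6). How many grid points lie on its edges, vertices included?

3

Along each edge there are gcd(|Δx|,|Δy|)+1 lattice points, so counting each shared vertex once the boundary has gcd(4,9) + gcd(7,1) + gcd(11,10) = 1+1+1 = 3.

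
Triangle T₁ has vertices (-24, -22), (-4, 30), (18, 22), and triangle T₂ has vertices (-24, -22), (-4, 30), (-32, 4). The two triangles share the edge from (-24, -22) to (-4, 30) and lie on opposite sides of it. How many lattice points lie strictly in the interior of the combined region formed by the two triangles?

1117

The union is the simple quadrilateral with vertices (-24, -22), (18, 22), (-4, 30), (-32, 4) in order.
Using the shoelace formula, 2A = |[(-24)·22 − 18·(-22)] + [18·30 − (-4)·22] + [(-4)·4 − (-32)·30] + [(-32)·(-22) − (-24)·4]| = 2240, so the area is 1120.
Summing gcd(|Δx|,|Δy|) over the edges gives the boundary count: gcd(42,44) + gcd(22,8) + gcd(28,26) + gcd(8,26) = 2+2+2+2 = 8.
By Pick's theorem I = A − B/2 + 1 = 1120 − 8/2 + 1 = 1117.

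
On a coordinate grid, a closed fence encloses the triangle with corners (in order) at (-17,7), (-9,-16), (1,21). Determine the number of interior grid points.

262

The shoelace formula gives twice the area as |((-17)·(-16) − (-9)·7) + ((-9)·21 − 1·(-16)) + (1·7 − (-17)·21)| = 526, so the area is 263.
Summing gcd(|Δx|,|Δy|) over the edges gives the boundary count: gcd(8,23) + gcd(10,37) + gcd(18,14) = 1+1+2 = 4.
By Pick's theorem A = I + B/2 − 1, so I = 263 − 4/2 + 1 = 262.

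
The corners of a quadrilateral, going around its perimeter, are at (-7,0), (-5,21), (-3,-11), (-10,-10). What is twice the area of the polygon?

179

Using the shoelace formula, 2A = |((-7)·21 − (-5)·0) + ((-5)·(-11) − (-3)·21) + ((-3)·(-10) − (-10)·(-11)) + ((-10)·0 − (-7)·(-10))| = 179, so the area is 89.5.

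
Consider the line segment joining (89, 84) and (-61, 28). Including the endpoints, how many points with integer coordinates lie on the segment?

The number of lattice points on a segment between lattice points is gcd(|Δx|,|Δy|) + 1 = gcd(150,56) + 1 = 2 + 1 = 3.

3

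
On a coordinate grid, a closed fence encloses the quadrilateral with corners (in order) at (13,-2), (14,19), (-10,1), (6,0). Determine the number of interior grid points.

227

Using the shoelace formula, 2A = |[13·19 − 14·(-2)] + [14·1 − (-10)·19] + [(-10)·0 − 6·1] + [6·(-2) − 13·0]| = 461, so the area is 230.5.
Summing gcd(|Δx|,|Δy|) over the edges gives the boundary count: gcd(1,21) + gcd(24,18) + gcd(16,1) + gcd(7,2) = 1+6+1+1 = 9.
Pick's theorem gives I = A − B/2 + 1 = 230.5 − 9/2 + 1 = 227.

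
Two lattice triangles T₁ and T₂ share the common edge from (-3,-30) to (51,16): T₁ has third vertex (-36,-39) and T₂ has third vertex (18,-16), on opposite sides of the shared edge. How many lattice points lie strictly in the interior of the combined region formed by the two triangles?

The union is the simple quadrilateral with vertices (-3,-30), (-36,-39), (51,16), (18,-16) in order.
By the shoelace formula, twice the signed area is |((-3)·(-39) − (-36)·(-30)) + ((-36)·16 − 51·(-39)) + (51·(-16) − 18·16) + (18·(-30) − (-3)·(-16))| = 1242, so the area is 621.
Summing gcd(|Δx|,|Δy|) over the edges gives the boundary count: gcd(33,9) + gcd(87,55) + gcd(33,32) + gcd(21,14) = 3+1+1+7 = 12.
By Pick's theorem I = A − B/2 + 1 = 621 − 12/2 + 1 = 616.

616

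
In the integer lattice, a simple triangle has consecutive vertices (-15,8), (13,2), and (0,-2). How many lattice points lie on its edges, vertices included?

The number of boundary lattice points is Σ gcd(|Δx|,|Δy|) = gcd(28,6) + gcd(13,4) + gcd(15,10) = 2+1+5 = 8.

8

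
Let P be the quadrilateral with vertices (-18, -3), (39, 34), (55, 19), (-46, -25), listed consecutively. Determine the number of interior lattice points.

The shoelace formula gives twice the area as |[(-18)·34 − 39·(-3)] + [39·19 − 55·34] + [55·(-25) − (-46)·19] + [(-46)·(-3) − (-18)·(-25)]| = 2437, so the area is 1218.5.
Summing gcd(|Δx|,|Δy|) over the edges gives the boundary count: gcd(57,37) + gcd(16,15) + gcd(101,44) + gcd(28,22) = 1+1+1+2 = 5.
Pick's theorem gives I = A − B/2 + 1 = 1218.5 − 5/2 + 1 = 1217.

1217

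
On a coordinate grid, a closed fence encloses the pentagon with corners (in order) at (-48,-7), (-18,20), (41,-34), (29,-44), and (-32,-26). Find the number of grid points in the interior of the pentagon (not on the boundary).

By the shoelace formula, twice the signed area is |[(-48)·20 − (-18)·(-7)] + [(-18)·(-34) − 41·20] + [41·(-44) − 29·(-34)] + [29·(-26) − (-32)·(-44)] + [(-32)·(-7) − (-48)·(-26)]| = 5298, so the area is 2649.
Along each edge there are gcd(|Δx|,|Δy|)+1 lattice points, so counting each shared vertex once the boundary has gcd(30,27) + gcd(59,54) + gcd(12,10) + gcd(61,18) + gcd(16,19) = 3+1+2+1+1 = 8.
Pick's theorem gives I = A − B/2 + 1 = 2649 − 8/2 + 1 = 2646.

2646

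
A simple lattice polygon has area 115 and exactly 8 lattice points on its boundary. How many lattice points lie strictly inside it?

From Pick's theorem, I = A − B/2 + 1 = 115 − 8/2 + 1 = 112.

112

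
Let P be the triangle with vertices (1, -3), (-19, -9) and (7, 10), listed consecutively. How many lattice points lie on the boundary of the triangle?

The number of boundary lattice points is Σ gcd(|Δx|,|Δy|) = gcd(20,6) + gcd(26,19) + gcd(6,13) = 2+1+1 = 4.

4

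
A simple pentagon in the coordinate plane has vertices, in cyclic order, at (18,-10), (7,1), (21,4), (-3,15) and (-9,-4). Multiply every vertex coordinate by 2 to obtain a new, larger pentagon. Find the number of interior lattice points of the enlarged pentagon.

By the shoelace formula, twice the signed area is |(18·1 − 7·(-10)) + (7·4 − 21·1) + (21·15 − (-3)·4) + ((-3)·(-4) − (-9)·15) + ((-9)·(-10) − 18·(-4))| = 731, so the area is 365.5.
Summing gcd(|Δx|,|Δy|) over the edges gives the boundary count: gcd(11,11) + gcd(14,3) + gcd(24,11) + gcd(6,19) + gcd(27,6) = 11+1+1+1+3 = 17.
Scaling by 2 multiplies the area by 2² = 4 (so the new area is 1462) and multiplies the boundary lattice-point count by 2, giving 34.
By Pick's theorem, the interior count of the dilated polygon is 1462 − 34/2 + 1 = 1446.

1446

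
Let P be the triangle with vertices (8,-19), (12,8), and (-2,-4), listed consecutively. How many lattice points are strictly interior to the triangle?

162

By the shoelace formula, twice the signed area is |(8·8 − 12·(-19)) + (12·(-4) − (-2)·8) + ((-2)·(-19) − 8·(-4))| = 330, so the area is 165.
Summing gcd(|Δx|,|Δy|) over the edges gives the boundary count: gcd(4,27) + gcd(14,12) + gcd(10,15) = 1+2+5 = 8.
By Pick's theorem A = I + B/2 − 1, so I = 165 − 8/2 + 1 = 162.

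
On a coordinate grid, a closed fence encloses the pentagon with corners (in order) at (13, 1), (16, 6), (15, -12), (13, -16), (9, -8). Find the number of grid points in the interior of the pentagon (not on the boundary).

The shoelace formula gives twice the area as |[13·6 − 16·1] + [16·(-12) − 15·6] + [15·(-16) − 13·(-12)] + [13·(-8) − 9·(-16)] + [9·1 − 13·(-8)]| = 151, so the area is 75.5.
The number of boundary lattice points is Σ gcd(|Δx|,|Δy|) = gcd(3,5) + gcd(1,18) + gcd(2,4) + gcd(4,8) + gcd(4,9) = 1+1+2+4+1 = 9.
By Pick's theorem A = I + B/2 − 1, so I = 75.5 − 9/2 + 1 = 72.

72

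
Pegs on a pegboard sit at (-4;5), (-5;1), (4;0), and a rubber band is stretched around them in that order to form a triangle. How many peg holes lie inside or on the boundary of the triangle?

21

Using the shoelace formula, 2A = |[(-4)·1 − (-5)·5] + [(-5)·0 − 4·1] + [4·5 − (-4)·0]| = 37, so the area is 18.5.
The number of boundary lattice points is Σ gcd(|Δx|,|Δy|) = gcd(1,4) + gcd(9,1) + gcd(8,5) = 1+1+1 = 3.
Pick's theorem gives I = A − B/2 + 1 = 18.5 − 3/2 + 1 = 18, so the closed region contains I + B = 18 + 3 = 21 lattice points.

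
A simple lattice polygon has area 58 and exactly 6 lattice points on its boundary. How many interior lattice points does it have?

Pick's theorem A = I + B/2 − 1 rearranges to I = A − B/2 + 1 = 58 − 6/2 + 1 = 56.

56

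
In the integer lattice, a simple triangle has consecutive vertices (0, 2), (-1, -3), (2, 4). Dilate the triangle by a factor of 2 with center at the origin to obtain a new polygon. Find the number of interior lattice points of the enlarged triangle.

The shoelace formula gives twice the area as |(0·(-3) − (-1)·2) + ((-1)·4 − 2·(-3)) + (2·2 − 0·4)| = 8, so the area is 4.
The number of boundary lattice points is Σ gcd(|Δx|,|Δy|) = gcd(1,5) + gcd(3,7) + gcd(2,2) = 1+1+2 = 4.
Scaling by 2 multiplies the area by 2² = 4 (so the new area is 16) and multiplies the boundary lattice-point count by 2, giving 8.
By Pick's theorem, the interior count of the dilated polygon is 16 − 8/2 + 1 = 13.

13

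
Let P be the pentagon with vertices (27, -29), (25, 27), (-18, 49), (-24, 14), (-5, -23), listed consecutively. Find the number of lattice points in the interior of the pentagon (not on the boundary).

Using the shoelace formula, 2A = |[27·27 − 25·(-29)] + [25·49 − (-18)·27] + [(-18)·14 − (-24)·49] + [(-24)·(-23) − (-5)·14] + [(-5)·(-29) − 27·(-23)]| = 5477, so the area is 5477/2.
Along each edge there are gcd(|Δx|,|Δy|)+1 lattice points, so counting each shared vertex once the boundary has gcd(2,56) + gcd(43,22) + gcd(6,35) + gcd(19,37) + gcd(32,6) = 2+1+1+1+2 = 7.
Pick's theorem gives I = A − B/2 + 1 = 5477/2 − 7/2 + 1 = 2736.

2736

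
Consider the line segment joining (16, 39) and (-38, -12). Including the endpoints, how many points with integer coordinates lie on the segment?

The number of lattice points on a segment between lattice points is gcd(|Δx|,|Δy|) + 1 = gcd(54,51) + 1 = 3 + 1 = 4.

4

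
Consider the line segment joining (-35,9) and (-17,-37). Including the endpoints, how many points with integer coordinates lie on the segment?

3

The number of lattice points on a segment between lattice points is gcd(|Δx|,|Δy|) + 1 = gcd(18,46) + 1 = 2 + 1 = 3.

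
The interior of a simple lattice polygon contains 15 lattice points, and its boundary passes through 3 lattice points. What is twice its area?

Pick's theorem states A = I + B/2 − 1, so A = 15 + 3/2 − 1 = 31/2.
Hence 2A = 31.

31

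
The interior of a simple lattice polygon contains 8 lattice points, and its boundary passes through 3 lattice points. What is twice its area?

Pick's theorem states A = I + B/2 − 1, so A = 8 + 3/2 − 1 = 17/2.
Hence 2A = 17.

17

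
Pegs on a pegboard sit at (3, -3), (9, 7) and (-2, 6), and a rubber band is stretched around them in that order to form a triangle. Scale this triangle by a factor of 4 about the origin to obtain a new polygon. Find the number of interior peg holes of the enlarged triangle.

By the shoelace formula, twice the signed area is |(3·7 − 9·(-3)) + (9·6 − (-2)·7) + ((-2)·(-3) − 3·6)| = 104, so the area is 52.
The number of boundary lattice points is Σ gcd(|Δx|,|Δy|) = gcd(6,10) + gcd(11,1) + gcd(5,9) = 2+1+1 = 4.
Scaling by 4 multiplies the area by 4² = 16 (so the new area is 832) and multiplies the boundary lattice-point count by 4, giving 16.
By Pick's theorem, the interior count of the dilated polygon is 832 − 16/2 + 1 = 825.

825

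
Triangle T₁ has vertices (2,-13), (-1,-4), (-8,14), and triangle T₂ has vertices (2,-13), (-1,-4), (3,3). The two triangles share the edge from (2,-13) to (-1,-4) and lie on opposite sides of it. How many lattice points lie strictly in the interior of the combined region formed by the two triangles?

32

The union is the simple quadrilateral with vertices (2,-13), (-8,14), (-1,-4), (3,3) in order.
Using the shoelace formula, 2A = |[2·14 − (-8)·(-13)] + [(-8)·(-4) − (-1)·14] + [(-1)·3 − 3·(-4)] + [3·(-13) − 2·3]| = 66, so the area is 33.
The number of boundary lattice points is Σ gcd(|Δx|,|Δy|) = gcd(10,27) + gcd(7,18) + gcd(4,7) + gcd(1,16) = 1+1+1+1 = 4.
By Pick's theorem I = A − B/2 + 1 = 33 − 4/2 + 1 = 32.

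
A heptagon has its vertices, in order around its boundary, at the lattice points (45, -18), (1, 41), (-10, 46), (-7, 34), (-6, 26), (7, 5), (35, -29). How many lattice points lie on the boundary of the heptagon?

10

Summing gcd(|Δx|,|Δy|) over the edges gives the boundary count: gcd(44,59) + gcd(11,5) + gcd(3,12) + gcd(1,8) + gcd(13,21) + gcd(28,34) + gcd(10,11) = 1+1+3+1+1+2+1 = 10.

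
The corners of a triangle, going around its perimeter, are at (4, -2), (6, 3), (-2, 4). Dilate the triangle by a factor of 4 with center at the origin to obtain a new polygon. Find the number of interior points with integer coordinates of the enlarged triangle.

The shoelace formula gives twice the area as |[4·3 − 6·(-2)] + [6·4 − (-2)·3] + [(-2)·(-2) − 4·4]| = 42, so the area is 21.
Along each edge there are gcd(|Δx|,|Δy|)+1 lattice points, so counting each shared vertex once the boundary has gcd(2,5) + gcd(8,1) + gcd(6,6) = 1+1+6 = 8.
Scaling by 4 multiplies the area by 4² = 16 (so the new area is 336) and multiplies the boundary lattice-point count by 4, giving 32.
By Pick's theorem, the interior count of the dilated polygon is 336 − 32/2 + 1 = 321.

321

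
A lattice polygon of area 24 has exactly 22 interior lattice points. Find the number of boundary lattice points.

Pick's theorem gives A = I + B/2 − 1, so B = 2(A − I + 1) = 2(24 − 22 + 1) = 6.

6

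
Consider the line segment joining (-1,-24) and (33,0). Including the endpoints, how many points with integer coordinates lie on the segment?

The number of lattice points on a segment between lattice points is gcd(|Δx|,|Δy|) + 1 = gcd(34,24) + 1 = 2 + 1 = 3.

3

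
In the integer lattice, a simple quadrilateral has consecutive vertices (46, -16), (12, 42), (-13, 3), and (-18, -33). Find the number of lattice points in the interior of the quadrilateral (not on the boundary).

2496

Using the shoelace formula, 2A = |[46·42 − 12·(-16)] + [12·3 − (-13)·42] + [(-13)·(-33) − (-18)·3] + [(-18)·(-16) − 46·(-33)]| = 4995, so the area is 2497.5.
Summing gcd(|Δx|,|Δy|) over the edges gives the boundary count: gcd(34,58) + gcd(25,39) + gcd(5,36) + gcd(64,17) = 2+1+1+1 = 5.
Pick's theorem gives I = A − B/2 + 1 = 2497.5 − 5/2 + 1 = 2496.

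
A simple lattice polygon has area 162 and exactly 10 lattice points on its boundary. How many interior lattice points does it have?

158

Pick's theorem A = I + B/2 − 1 rearranges to I = A − B/2 + 1 = 162 − 10/2 + 1 = 158.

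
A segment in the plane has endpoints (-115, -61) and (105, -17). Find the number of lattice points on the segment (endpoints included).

45

The number of lattice points on a segment between lattice points is gcd(|Δx|,|Δy|) + 1 = gcd(220,44) + 1 = 44 + 1 = 45.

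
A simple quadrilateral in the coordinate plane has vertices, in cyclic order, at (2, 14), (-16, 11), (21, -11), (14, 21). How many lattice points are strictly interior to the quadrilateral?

468

By the shoelace formula, twice the signed area is |[2·11 − (-16)·14] + [(-16)·(-11) − 21·11] + [21·21 − 14·(-11)] + [14·14 − 2·21]| = 940, so the area is 470.
Along each edge there are gcd(|Δx|,|Δy|)+1 lattice points, so counting each shared vertex once the boundary has gcd(18,3) + gcd(37,22) + gcd(7,32) + gcd(12,7) = 3+1+1+1 = 6.
By Pick's theorem A = I + B/2 − 1, so I = 470 − 6/2 + 1 = 468.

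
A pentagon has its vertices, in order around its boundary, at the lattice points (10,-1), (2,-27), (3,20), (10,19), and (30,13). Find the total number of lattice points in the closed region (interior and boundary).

450

By the shoelace formula, twice the signed area is |(10·(-27) − 2·(-1)) + (2·20 − 3·(-27)) + (3·19 − 10·20) + (10·13 − 30·19) + (30·(-1) − 10·13)| = 890, so the area is 445.
Summing gcd(|Δx|,|Δy|) over the edges gives the boundary count: gcd(8,26) + gcd(1,47) + gcd(7,1) + gcd(20,6) + gcd(20,14) = 2+1+1+2+2 = 8.
Pick's theorem gives I = A − B/2 + 1 = 445 − 8/2 + 1 = 442, so the closed region contains I + B = 442 + 8 = 450 lattice points.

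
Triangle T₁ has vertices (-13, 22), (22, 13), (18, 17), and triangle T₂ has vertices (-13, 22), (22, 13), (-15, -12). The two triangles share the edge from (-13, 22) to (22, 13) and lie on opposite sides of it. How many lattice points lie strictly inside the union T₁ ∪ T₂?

The union is the simple quadrilateral with vertices (-13, 22), (18, 17), (22, 13), (-15, -12) in order.
The shoelace formula gives twice the area as |[(-13)·17 − 18·22] + [18·13 − 22·17] + [22·(-12) − (-15)·13] + [(-15)·22 − (-13)·(-12)]| = 1312, so the area is 656.
The number of boundary lattice points is Σ gcd(|Δx|,|Δy|) = gcd(31,5) + gcd(4,4) + gcd(37,25) + gcd(2,34) = 1+4+1+2 = 8.
By Pick's theorem I = A − B/2 + 1 = 656 − 8/2 + 1 = 653.

653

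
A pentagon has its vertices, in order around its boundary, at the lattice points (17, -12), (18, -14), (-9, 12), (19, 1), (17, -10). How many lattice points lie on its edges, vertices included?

Summing gcd(|Δx|,|Δy|) over the edges gives the boundary count: gcd(1,2) + gcd(27,26) + gcd(28,11) + gcd(2,11) + gcd(0,2) = 1+1+1+1+2 = 6.

6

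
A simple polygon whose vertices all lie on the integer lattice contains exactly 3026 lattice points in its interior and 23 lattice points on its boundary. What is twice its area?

By Pick's theorem, A = I + B/2 − 1 = 3026 + 23/2 − 1 = 6073/2.
Hence 2A = 6073.

6073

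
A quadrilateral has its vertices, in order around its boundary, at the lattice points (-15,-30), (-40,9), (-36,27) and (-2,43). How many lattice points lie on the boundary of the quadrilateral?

6

Along each edge there are gcd(|Δx|,|Δy|)+1 lattice points, so counting each shared vertex once the boundary has gcd(25,39) + gcd(4,18) + gcd(34,16) + gcd(13,73) = 1+2+2+1 = 6.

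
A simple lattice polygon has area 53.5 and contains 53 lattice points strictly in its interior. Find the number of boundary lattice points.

Pick's theorem gives A = I + B/2 − 1, so B = 2(A − I + 1) = 2(53.5 − 53 + 1) = 3.

3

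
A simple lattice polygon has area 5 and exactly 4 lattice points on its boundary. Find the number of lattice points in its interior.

Pick's theorem A = I + B/2 − 1 rearranges to I = A − B/2 + 1 = 5 − 4/2 + 1 = 4.

4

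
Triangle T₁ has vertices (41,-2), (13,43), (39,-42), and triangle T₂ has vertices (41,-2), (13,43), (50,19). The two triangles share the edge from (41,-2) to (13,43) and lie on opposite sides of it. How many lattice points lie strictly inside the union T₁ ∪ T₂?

1099

The union is the simple quadrilateral with vertices (41,-2), (39,-42), (13,43), (50,19) in order.
Using the shoelace formula, 2A = |[41·(-42) − 39·(-2)] + [39·43 − 13·(-42)] + [13·19 − 50·43] + [50·(-2) − 41·19]| = 2203, so the area is 2203/2.
Summing gcd(|Δx|,|Δy|) over the edges gives the boundary count: gcd(2,40) + gcd(26,85) + gcd(37,24) + gcd(9,21) = 2+1+1+3 = 7.
By Pick's theorem I = A − B/2 + 1 = 2203/2 − 7/2 + 1 = 1099.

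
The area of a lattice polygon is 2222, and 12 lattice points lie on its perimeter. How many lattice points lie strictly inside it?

From Pick's theorem, I = A − B/2 + 1 = 2222 − 12/2 + 1 = 2217.

2217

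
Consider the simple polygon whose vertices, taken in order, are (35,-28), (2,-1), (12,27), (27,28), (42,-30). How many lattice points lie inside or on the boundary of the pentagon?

1214

By the shoelace formula, twice the signed area is |(35·(-1) − 2·(-28)) + (2·27 − 12·(-1)) + (12·28 − 27·27) + (27·(-30) − 42·28) + (42·(-28) − 35·(-30))| = 2418, so the area is 1209.
Summing gcd(|Δx|,|Δy|) over the edges gives the boundary count: gcd(33,27) + gcd(10,28) + gcd(15,1) + gcd(15,58) + gcd(7,2) = 3+2+1+1+1 = 8.
Pick's theorem gives I = A − B/2 + 1 = 1209 − 8/2 + 1 = 1206, so the closed region contains I + B = 1206 + 8 = 1214 lattice points.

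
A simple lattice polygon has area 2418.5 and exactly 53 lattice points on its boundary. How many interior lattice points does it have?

Pick's theorem A = I + B/2 − 1 rearranges to I = A − B/2 + 1 = 2418.5 − 53/2 + 1 = 2393.

2393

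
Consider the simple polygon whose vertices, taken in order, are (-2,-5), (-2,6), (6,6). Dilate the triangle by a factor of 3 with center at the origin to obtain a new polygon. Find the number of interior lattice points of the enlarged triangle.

367

The shoelace formula gives twice the area as |((-2)·6 − (-2)·(-5)) + ((-2)·6 − 6·6) + (6·(-5) − (-2)·6)| = 88, so the area is 44.
The number of boundary lattice points is Σ gcd(|Δx|,|Δy|) = gcd(0,11) + gcd(8,0) + gcd(8,11) = 11+8+1 = 20.
Scaling by 3 multiplies the area by 3² = 9 (so the new area is 396) and multiplies the boundary lattice-point count by 3, giving 60.
By Pick's theorem, the interior count of the dilated polygon is 396 − 60/2 + 1 = 367.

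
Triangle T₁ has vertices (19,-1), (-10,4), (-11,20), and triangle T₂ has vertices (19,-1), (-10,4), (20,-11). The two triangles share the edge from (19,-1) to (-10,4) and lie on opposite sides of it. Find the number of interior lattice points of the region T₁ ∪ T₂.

The union is the simple quadrilateral with vertices (19,-1), (-11,20), (-10,4), (20,-11) in order.
By the shoelace formula, twice the signed area is |(19·20 − (-11)·(-1)) + ((-11)·4 − (-10)·20) + ((-10)·(-11) − 20·4) + (20·(-1) − 19·(-11))| = 744, so the area is 372.
Along each edge there are gcd(|Δx|,|Δy|)+1 lattice points, so counting each shared vertex once the boundary has gcd(30,21) + gcd(1,16) + gcd(30,15) + gcd(1,10) = 3+1+15+1 = 20.
By Pick's theorem I = A − B/2 + 1 = 372 − 20/2 + 1 = 363.

363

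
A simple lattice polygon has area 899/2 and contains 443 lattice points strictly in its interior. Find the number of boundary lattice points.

Pick's theorem gives A = I + B/2 − 1, so B = 2(A − I + 1) = 2(899/2 − 443 + 1) = 15.

15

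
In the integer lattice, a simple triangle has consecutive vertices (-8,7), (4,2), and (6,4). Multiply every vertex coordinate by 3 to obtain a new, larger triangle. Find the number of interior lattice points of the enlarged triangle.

148

By the shoelace formula, twice the signed area is |[(-8)·2 − 4·7] + [4·4 − 6·2] + [6·7 − (-8)·4]| = 34, so the area is 17.
Along each edge there are gcd(|Δx|,|Δy|)+1 lattice points, so counting each shared vertex once the boundary has gcd(12,5) + gcd(2,2) + gcd(14,3) = 1+2+1 = 4.
Scaling by 3 multiplies the area by 3² = 9 (so the new area is 153) and multiplies the boundary lattice-point count by 3, giving 12.
By Pick's theorem, the interior count of the dilated polygon is 153 − 12/2 + 1 = 148.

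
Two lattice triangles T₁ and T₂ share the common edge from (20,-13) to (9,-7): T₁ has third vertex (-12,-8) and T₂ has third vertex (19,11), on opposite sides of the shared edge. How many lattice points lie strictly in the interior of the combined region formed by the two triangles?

196

The union is the simple quadrilateral with vertices (20,-13), (-12,-8), (9,-7), (19,11) in order.
The shoelace formula gives twice the area as |(20·(-8) − (-12)·(-13)) + ((-12)·(-7) − 9·(-8)) + (9·11 − 19·(-7)) + (19·(-13) − 20·11)| = 395, so the area is 395/2.
The number of boundary lattice points is Σ gcd(|Δx|,|Δy|) = gcd(32,5) + gcd(21,1) + gcd(10,18) + gcd(1,24) = 1+1+2+1 = 5.
By Pick's theorem I = A − B/2 + 1 = 395/2 − 5/2 + 1 = 196.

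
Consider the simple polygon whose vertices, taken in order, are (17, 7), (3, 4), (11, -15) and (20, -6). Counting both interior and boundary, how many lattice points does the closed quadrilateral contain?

224

Using the shoelace formula, 2A = |[17·4 − 3·7] + [3·(-15) − 11·4] + [11·(-6) − 20·(-15)] + [20·7 − 17·(-6)]| = 434, so the area is 217.
Summing gcd(|Δx|,|Δy|) over the edges gives the boundary count: gcd(14,3) + gcd(8,19) + gcd(9,9) + gcd(3,13) = 1+1+9+1 = 12.
Pick's theorem gives I = A − B/2 + 1 = 217 − 12/2 + 1 = 212, so the closed region contains I + B = 212 + 12 = 224 lattice points.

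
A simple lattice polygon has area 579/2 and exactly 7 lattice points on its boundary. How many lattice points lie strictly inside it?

287

Pick's theorem A = I + B/2 − 1 rearranges to I = A − B/2 + 1 = 579/2 − 7/2 + 1 = 287.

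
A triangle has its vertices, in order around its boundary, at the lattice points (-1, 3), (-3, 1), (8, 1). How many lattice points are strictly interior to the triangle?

The shoelace formula gives twice the area as |((-1)·1 − (-3)·3) + ((-3)·1 − 8·1) + (8·3 − (-1)·1)| = 22, so the area is 11.
Summing gcd(|Δx|,|Δy|) over the edges gives the boundary count: gcd(2,2) + gcd(11,0) + gcd(9,2) = 2+11+1 = 14.
Pick's theorem gives I = A − B/2 + 1 = 11 − 14/2 + 1 = 5.

5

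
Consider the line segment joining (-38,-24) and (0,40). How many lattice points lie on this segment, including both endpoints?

3

The number of lattice points on a segment between lattice points is gcd(|Δx|,|Δy|) + 1 = gcd(38,64) + 1 = 2 + 1 = 3.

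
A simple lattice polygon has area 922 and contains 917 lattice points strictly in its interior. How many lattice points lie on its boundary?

Pick's theorem gives A = I + B/2 − 1, so B = 2(A − I + 1) = 2(922 − 917 + 1) = 12.

12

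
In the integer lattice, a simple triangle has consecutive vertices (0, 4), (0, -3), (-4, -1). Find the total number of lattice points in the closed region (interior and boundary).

20

By the shoelace formula, twice the signed area is |[0·(-3) − 0·4] + [0·(-1) − (-4)·(-3)] + [(-4)·4 − 0·(-1)]| = 28, so the area is 14.
The number of boundary lattice points is Σ gcd(|Δx|,|Δy|) = gcd(0,7) + gcd(4,2) + gcd(4,5) = 7+2+1 = 10.
Pick's theorem gives I = A − B/2 + 1 = 14 − 10/2 + 1 = 10, so the closed region contains I + B = 10 + 10 = 20 lattice points.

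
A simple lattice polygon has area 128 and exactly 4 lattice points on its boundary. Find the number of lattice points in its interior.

127

From Pick's theorem, I = A − B/2 + 1 = 128 − 4/2 + 1 = 127.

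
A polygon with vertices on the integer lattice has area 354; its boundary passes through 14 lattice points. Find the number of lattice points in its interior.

From Pick's theorem, I = A − B/2 + 1 = 354 − 14/2 + 1 = 348.

348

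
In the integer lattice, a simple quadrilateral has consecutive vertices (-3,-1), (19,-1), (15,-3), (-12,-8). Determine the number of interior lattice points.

By the shoelace formula, twice the signed area is |[(-3)·(-1) − 19·(-1)] + [19·(-3) − 15·(-1)] + [15·(-8) − (-12)·(-3)] + [(-12)·(-1) − (-3)·(-8)]| = 188, so the area is 94.
The number of boundary lattice points is Σ gcd(|Δx|,|Δy|) = gcd(22,0) + gcd(4,2) + gcd(27,5) + gcd(9,7) = 22+2+1+1 = 26.
Pick's theorem gives I = A − B/2 + 1 = 94 − 26/2 + 1 = 82.

82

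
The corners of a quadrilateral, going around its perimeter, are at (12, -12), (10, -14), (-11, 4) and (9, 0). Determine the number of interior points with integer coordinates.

148

Using the shoelace formula, 2A = |[12·(-14) − 10·(-12)] + [10·4 − (-11)·(-14)] + [(-11)·0 − 9·4] + [9·(-12) − 12·0]| = 306, so the area is 153.
Summing gcd(|Δx|,|Δy|) over the edges gives the boundary count: gcd(2,2) + gcd(21,18) + gcd(20,4) + gcd(3,12) = 2+3+4+3 = 12.
Pick's theorem gives I = A − B/2 + 1 = 153 − 12/2 + 1 = 148.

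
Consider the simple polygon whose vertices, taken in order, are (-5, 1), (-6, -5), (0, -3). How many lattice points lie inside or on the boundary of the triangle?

20

By the shoelace formula, twice the signed area is |[(-5)·(-5) − (-6)·1] + [(-6)·(-3) − 0·(-5)] + [0·1 − (-5)·(-3)]| = 34, so the area is 17.
Along each edge there are gcd(|Δx|,|Δy|)+1 lattice points, so counting each shared vertex once the boundary has gcd(1,6) + gcd(6,2) + gcd(5,4) = 1+2+1 = 4.
Pick's theorem gives I = A − B/2 + 1 = 17 − 4/2 + 1 = 16, so the closed region contains I + B = 16 + 4 = 20 lattice points.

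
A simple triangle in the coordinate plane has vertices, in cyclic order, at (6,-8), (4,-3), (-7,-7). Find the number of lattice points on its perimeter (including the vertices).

3

Summing gcd(|Δx|,|Δy|) over the edges gives the boundary count: gcd(2,5) + gcd(11,4) + gcd(13,1) = 1+1+1 = 3.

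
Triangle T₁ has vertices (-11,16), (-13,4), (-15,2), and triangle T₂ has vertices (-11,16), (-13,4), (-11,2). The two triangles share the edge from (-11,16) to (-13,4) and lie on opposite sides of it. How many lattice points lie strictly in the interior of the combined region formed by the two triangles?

The union is the simple quadrilateral with vertices (-11,16), (-15,2), (-13,4), (-11,2) in order.
The shoelace formula gives twice the area as |[(-11)·2 − (-15)·16] + [(-15)·4 − (-13)·2] + [(-13)·2 − (-11)·4] + [(-11)·16 − (-11)·2]| = 48, so the area is 24.
The number of boundary lattice points is Σ gcd(|Δx|,|Δy|) = gcd(4,14) + gcd(2,2) + gcd(2,2) + gcd(0,14) = 2+2+2+14 = 20.
By Pick's theorem I = A − B/2 + 1 = 24 − 20/2 + 1 = 15.

15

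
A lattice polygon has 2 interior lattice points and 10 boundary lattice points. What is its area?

Pick's theorem states A = I + B/2 − 1, so A = 2 + 10/2 − 1 = 6.

6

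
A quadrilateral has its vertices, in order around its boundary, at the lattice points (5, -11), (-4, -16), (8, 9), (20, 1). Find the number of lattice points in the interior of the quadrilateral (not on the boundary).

211

By the shoelace formula, twice the signed area is |(5·(-16) − (-4)·(-11)) + ((-4)·9 − 8·(-16)) + (8·1 − 20·9) + (20·(-11) − 5·1)| = 429, so the area is 429/2.
Along each edge there are gcd(|Δx|,|Δy|)+1 lattice points, so counting each shared vertex once the boundary has gcd(9,5) + gcd(12,25) + gcd(12,8) + gcd(15,12) = 1+1+4+3 = 9.
Pick's theorem gives I = A − B/2 + 1 = 429/2 − 9/2 + 1 = 211.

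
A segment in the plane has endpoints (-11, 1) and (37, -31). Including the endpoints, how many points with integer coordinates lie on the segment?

The number of lattice points on a segment between lattice points is gcd(|Δx|,|Δy|) + 1 = gcd(48,32) + 1 = 16 + 1 = 17.

17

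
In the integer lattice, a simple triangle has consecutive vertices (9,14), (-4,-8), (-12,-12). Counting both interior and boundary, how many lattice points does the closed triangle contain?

By the shoelace formula, twice the signed area is |[9·(-8) − (-4)·14] + [(-4)·(-12) − (-12)·(-8)] + [(-12)·14 − 9·(-12)]| = 124, so the area is 62.
Summing gcd(|Δx|,|Δy|) over the edges gives the boundary count: gcd(13,22) + gcd(8,4) + gcd(21,26) = 1+4+1 = 6.
Pick's theorem gives I = A − B/2 + 1 = 62 − 6/2 + 1 = 60, so the closed region contains I + B = 60 + 6 = 66 lattice points.

66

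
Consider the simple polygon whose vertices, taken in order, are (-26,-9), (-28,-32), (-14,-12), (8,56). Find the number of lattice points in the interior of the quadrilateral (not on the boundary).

Using the shoelace formula, 2A = |((-26)·(-32) − (-28)·(-9)) + ((-28)·(-12) − (-14)·(-32)) + ((-14)·56 − 8·(-12)) + (8·(-9) − (-26)·56)| = 1164, so the area is 582.
The number of boundary lattice points is Σ gcd(|Δx|,|Δy|) = gcd(2,23) + gcd(14,20) + gcd(22,68) + gcd(34,65) = 1+2+2+1 = 6.
Pick's theorem gives I = A − B/2 + 1 = 582 − 6/2 + 1 = 580.

580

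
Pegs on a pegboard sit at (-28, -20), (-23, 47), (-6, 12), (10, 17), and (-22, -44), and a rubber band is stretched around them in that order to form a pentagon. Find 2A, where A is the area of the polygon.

2850

The shoelace formula gives twice the area as |[(-28)·47 − (-23)·(-20)] + [(-23)·12 − (-6)·47] + [(-6)·17 − 10·12] + [10·(-44) − (-22)·17] + [(-22)·(-20) − (-28)·(-44)]| = 2850, so the area is 1425.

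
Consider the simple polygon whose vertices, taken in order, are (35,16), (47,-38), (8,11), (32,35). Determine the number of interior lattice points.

Using the shoelace formula, 2A = |[35·(-38) − 47·16] + [47·11 − 8·(-38)] + [8·35 − 32·11] + [32·16 − 35·35]| = 2046, so the area is 1023.
The number of boundary lattice points is Σ gcd(|Δx|,|Δy|) = gcd(12,54) + gcd(39,49) + gcd(24,24) + gcd(3,19) = 6+1+24+1 = 32.
Pick's theorem gives I = A − B/2 + 1 = 1023 − 32/2 + 1 = 1008.

1008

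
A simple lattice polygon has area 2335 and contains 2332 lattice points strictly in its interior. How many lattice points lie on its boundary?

Pick's theorem gives A = I + B/2 − 1, so B = 2(A − I + 1) = 2(2335 − 2332 + 1) = 8.

8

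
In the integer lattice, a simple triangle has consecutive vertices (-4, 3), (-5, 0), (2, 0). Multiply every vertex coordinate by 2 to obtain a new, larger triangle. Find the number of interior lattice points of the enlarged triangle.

32

Using the shoelace formula, 2A = |[(-4)·0 − (-5)·3] + [(-5)·0 − 2·0] + [2·3 − (-4)·0]| = 21, so the area is 21/2.
Summing gcd(|Δx|,|Δy|) over the edges gives the boundary count: gcd(1,3) + gcd(7,0) + gcd(6,3) = 1+7+3 = 11.
Scaling by 2 multiplies the area by 2² = 4 (so the new area is 42) and multiplies the boundary lattice-point count by 2, giving 22.
By Pick's theorem, the interior count of the dilated polygon is 42 − 22/2 + 1 = 32.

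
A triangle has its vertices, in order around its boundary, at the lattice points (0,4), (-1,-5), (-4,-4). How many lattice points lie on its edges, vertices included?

Summing gcd(|Δx|,|Δy|) over the edges gives the boundary count: gcd(1,9) + gcd(3,1) + gcd(4,8) = 1+1+4 = 6.

6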